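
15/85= 3/17 = 0.18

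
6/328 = 3/164=0.02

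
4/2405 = 4/2405= 0.00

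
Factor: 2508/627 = 2^2= 4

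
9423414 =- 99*( - 95186 )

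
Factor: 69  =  3^1*23^1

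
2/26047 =2/26047 = 0.00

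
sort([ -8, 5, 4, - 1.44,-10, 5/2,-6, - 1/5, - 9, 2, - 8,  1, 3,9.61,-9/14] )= [-10,  -  9, - 8,-8, - 6, - 1.44, - 9/14, - 1/5 , 1,  2,5/2,3,4,  5, 9.61] 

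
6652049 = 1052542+5599507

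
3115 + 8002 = 11117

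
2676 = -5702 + 8378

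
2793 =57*49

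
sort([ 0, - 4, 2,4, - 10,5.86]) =[ - 10,-4, 0,2,4, 5.86]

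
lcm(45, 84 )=1260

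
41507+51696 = 93203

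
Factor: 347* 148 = 51356  =  2^2*37^1*347^1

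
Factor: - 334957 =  - 7^1*109^1*439^1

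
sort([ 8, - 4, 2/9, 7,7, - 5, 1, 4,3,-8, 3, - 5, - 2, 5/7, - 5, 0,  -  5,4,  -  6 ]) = [ - 8, - 6, - 5, - 5, - 5, - 5, - 4, - 2, 0, 2/9,5/7, 1, 3, 3,  4,4 , 7,  7, 8 ] 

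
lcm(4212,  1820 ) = 147420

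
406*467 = 189602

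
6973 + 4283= 11256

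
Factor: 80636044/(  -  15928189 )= -2^2 * 43^ (  -  1) * 4457^1 * 4523^1*  370423^( - 1 )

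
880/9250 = 88/925=0.10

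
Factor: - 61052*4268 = -2^4*11^1  *97^1*15263^1 = - 260569936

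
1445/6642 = 1445/6642 = 0.22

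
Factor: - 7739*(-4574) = 2^1*71^1*109^1*2287^1 =35398186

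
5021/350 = 14 + 121/350 = 14.35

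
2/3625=2/3625 =0.00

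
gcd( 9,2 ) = 1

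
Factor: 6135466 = 2^1*3067733^1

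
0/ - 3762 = 0/1 = - 0.00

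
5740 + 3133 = 8873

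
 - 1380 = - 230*6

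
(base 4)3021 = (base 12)149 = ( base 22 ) 93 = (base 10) 201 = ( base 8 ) 311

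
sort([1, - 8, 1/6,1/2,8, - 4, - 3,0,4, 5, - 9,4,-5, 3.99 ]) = [  -  9,-8,-5, - 4, - 3,0,1/6, 1/2 , 1,3.99 , 4,4,5, 8 ] 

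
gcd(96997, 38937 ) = 1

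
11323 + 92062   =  103385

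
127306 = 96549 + 30757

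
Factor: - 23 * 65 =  - 1495 = - 5^1*13^1*23^1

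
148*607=89836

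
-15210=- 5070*3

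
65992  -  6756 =59236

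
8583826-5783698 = 2800128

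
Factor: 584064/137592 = 208/49= 2^4*7^( -2 )*13^1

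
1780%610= 560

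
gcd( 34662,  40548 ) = 654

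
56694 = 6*9449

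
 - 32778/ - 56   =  16389/28 = 585.32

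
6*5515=33090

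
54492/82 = 27246/41 = 664.54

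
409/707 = 409/707 = 0.58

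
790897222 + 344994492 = 1135891714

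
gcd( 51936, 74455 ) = 1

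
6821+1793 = 8614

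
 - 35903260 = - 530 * 67742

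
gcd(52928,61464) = 8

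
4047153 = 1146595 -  - 2900558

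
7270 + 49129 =56399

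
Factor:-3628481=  - 3628481^1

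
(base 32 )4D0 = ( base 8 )10640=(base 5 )121022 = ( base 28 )5L4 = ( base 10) 4512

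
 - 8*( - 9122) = 72976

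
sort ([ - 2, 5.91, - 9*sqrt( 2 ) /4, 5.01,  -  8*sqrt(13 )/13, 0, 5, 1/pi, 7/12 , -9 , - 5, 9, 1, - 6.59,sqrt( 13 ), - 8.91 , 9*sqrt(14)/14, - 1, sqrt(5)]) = [ - 9,  -  8.91, - 6.59, - 5, -9*sqrt (2)/4, - 8*sqrt( 13)/13, - 2 ,-1,0 , 1/pi, 7/12, 1, sqrt( 5 ),9*sqrt (14)/14, sqrt(13), 5, 5.01,5.91,9] 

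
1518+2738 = 4256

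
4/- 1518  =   - 1 + 757/759 =-  0.00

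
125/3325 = 5/133 = 0.04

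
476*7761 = 3694236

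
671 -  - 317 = 988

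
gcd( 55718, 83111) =1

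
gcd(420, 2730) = 210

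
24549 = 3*8183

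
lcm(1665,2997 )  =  14985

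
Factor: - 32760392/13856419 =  - 2^3*7^1*23^( - 1 )*37^1*97^1*163^1*602453^(-1) 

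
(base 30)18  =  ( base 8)46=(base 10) 38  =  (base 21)1h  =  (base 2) 100110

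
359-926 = -567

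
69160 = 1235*56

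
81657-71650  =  10007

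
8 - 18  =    -  10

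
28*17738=496664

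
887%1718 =887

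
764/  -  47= - 764/47 = - 16.26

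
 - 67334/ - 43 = 67334/43= 1565.91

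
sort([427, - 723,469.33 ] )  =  [ - 723,427 , 469.33 ]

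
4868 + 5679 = 10547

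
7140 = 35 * 204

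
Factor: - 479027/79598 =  - 2^ ( - 1 ) * 39799^( - 1)*479027^1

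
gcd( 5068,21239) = 1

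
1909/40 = 1909/40 = 47.73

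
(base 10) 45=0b101101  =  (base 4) 231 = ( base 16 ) 2d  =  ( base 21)23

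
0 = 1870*0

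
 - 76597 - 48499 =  - 125096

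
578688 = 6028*96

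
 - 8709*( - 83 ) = 722847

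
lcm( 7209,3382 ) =273942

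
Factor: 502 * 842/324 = 3^( - 4) * 251^1 *421^1 = 105671/81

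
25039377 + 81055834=106095211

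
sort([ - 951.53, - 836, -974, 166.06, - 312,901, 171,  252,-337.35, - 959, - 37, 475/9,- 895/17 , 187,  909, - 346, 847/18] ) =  [- 974,  -  959, - 951.53 , - 836, - 346, - 337.35, - 312, - 895/17, - 37,847/18, 475/9, 166.06,171, 187,252,901,909]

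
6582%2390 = 1802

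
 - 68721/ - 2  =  34360 + 1/2 = 34360.50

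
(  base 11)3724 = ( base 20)c36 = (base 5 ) 123431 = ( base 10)4866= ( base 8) 11402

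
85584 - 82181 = 3403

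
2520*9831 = 24774120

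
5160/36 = 143+1/3 = 143.33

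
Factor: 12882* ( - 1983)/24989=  - 25545006/24989=- 2^1* 3^2 * 19^1*113^1*661^1*24989^(  -  1)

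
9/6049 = 9/6049 = 0.00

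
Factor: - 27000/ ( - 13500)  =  2 = 2^1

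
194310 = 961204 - 766894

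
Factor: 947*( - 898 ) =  - 2^1*449^1* 947^1 =- 850406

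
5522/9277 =5522/9277  =  0.60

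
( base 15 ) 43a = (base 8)1673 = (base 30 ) 11p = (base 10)955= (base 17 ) 353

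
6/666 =1/111  =  0.01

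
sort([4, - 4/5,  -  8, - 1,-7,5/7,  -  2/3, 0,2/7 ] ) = [ - 8, - 7, - 1, - 4/5, - 2/3, 0, 2/7, 5/7,4 ] 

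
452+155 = 607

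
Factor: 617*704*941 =408740288 = 2^6*11^1*617^1*941^1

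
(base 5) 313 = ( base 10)83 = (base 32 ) 2j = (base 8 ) 123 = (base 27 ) 32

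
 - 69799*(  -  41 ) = 2861759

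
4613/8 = 576 + 5/8  =  576.62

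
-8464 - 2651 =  - 11115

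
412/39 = 412/39  =  10.56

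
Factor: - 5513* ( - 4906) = 2^1*11^1*37^1*149^1*223^1 = 27046778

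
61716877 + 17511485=79228362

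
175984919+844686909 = 1020671828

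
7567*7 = 52969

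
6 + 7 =13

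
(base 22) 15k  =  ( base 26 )NG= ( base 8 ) 1146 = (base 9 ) 752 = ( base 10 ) 614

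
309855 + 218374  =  528229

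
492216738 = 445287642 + 46929096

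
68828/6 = 11471 + 1/3 = 11471.33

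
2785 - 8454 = -5669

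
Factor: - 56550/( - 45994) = 3^1*5^2*61^(  -  1 )= 75/61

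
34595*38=1314610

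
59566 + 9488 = 69054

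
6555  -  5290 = 1265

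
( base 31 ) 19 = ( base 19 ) 22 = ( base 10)40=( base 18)24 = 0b101000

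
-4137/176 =-4137/176 = -23.51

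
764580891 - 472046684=292534207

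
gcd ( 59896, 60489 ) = 1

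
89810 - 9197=80613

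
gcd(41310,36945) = 45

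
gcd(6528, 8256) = 192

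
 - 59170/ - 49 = 59170/49 = 1207.55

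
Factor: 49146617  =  13^1*3780509^1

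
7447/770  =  9 + 47/70 = 9.67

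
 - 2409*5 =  - 12045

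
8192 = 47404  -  39212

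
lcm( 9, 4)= 36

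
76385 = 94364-17979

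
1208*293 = 353944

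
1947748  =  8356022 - 6408274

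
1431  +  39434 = 40865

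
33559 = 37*907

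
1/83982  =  1/83982 = 0.00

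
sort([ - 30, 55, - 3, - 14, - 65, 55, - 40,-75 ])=[ - 75,-65 ,-40,-30, - 14,- 3,  55,  55] 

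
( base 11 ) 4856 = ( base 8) 14321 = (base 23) c05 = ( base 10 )6353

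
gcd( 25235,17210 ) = 5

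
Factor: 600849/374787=101/63 = 3^(-2)*7^( - 1)*101^1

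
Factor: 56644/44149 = 68/53=2^2*17^1 * 53^(-1)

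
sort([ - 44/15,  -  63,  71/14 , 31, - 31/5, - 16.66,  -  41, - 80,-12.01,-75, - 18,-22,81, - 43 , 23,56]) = [-80, - 75, - 63,-43 , - 41,  -  22,  -  18, -16.66,-12.01,  -  31/5, - 44/15,71/14 , 23, 31, 56,81 ] 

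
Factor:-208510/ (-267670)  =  719/923  =  13^ (- 1)*71^(-1 )*719^1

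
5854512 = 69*84848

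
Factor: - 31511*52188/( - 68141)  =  1644496068/68141 = 2^2 * 3^1*4349^1*31511^1*68141^( - 1 )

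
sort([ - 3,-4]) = [ - 4, - 3]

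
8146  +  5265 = 13411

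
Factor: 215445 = 3^1*5^1*53^1*271^1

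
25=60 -35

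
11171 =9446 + 1725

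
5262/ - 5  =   - 5262/5 = -  1052.40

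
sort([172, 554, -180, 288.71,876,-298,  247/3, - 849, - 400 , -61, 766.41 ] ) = [ -849, - 400,-298,  -  180, - 61,247/3 , 172, 288.71,  554, 766.41,876]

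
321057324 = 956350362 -635293038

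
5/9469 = 5/9469 = 0.00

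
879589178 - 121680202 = 757908976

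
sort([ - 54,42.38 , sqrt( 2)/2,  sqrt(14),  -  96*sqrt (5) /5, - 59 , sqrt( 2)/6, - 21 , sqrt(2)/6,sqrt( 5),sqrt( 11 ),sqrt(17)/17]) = [ - 59, - 54, - 96*sqrt( 5)/5, - 21, sqrt( 2) /6, sqrt ( 2)/6, sqrt (17)/17, sqrt(  2 )/2, sqrt(5 ),sqrt(11) , sqrt(14),  42.38]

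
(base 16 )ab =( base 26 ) 6f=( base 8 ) 253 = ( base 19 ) 90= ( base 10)171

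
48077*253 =12163481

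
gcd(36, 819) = 9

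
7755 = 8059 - 304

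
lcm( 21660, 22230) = 844740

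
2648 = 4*662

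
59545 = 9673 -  - 49872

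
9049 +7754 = 16803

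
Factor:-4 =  - 2^2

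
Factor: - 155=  - 5^1*31^1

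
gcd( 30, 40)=10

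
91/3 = 30 + 1/3=30.33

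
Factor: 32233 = 32233^1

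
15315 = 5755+9560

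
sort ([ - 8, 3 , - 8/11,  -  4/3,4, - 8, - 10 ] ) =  [  -  10 ,-8,- 8, - 4/3, - 8/11,3,4 ] 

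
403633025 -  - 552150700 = 955783725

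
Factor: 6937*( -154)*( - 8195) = 2^1*5^1*7^2*11^2 * 149^1*991^1  =  8754702110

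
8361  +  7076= 15437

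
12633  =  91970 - 79337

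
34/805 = 34/805 =0.04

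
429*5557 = 2383953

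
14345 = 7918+6427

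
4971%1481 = 528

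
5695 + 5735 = 11430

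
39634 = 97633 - 57999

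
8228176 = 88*93502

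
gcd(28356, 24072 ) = 204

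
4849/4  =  1212 + 1/4 = 1212.25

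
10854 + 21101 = 31955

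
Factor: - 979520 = -2^6*5^1*3061^1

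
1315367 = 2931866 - 1616499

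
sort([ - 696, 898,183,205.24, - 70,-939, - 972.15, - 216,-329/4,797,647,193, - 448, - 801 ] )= [ - 972.15, - 939,-801, - 696, - 448, - 216, - 329/4, - 70,  183,193,205.24,647,797,898]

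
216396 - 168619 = 47777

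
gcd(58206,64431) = 3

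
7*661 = 4627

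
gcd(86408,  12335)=1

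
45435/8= 45435/8 = 5679.38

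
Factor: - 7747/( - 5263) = 19^( - 1)*61^1 * 127^1*277^( - 1 )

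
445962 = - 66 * (-6757)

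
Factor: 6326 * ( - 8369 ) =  - 52942294 = -2^1*3163^1*8369^1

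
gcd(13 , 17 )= 1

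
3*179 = 537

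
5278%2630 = 18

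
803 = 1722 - 919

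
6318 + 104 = 6422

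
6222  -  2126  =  4096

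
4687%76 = 51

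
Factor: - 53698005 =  - 3^3*5^1*397763^1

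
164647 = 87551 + 77096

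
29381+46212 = 75593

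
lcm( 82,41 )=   82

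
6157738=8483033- 2325295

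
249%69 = 42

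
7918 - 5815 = 2103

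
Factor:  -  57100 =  - 2^2*5^2 * 571^1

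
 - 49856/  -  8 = 6232 + 0/1 = 6232.00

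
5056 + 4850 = 9906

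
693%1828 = 693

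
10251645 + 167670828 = 177922473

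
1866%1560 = 306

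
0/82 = 0 =0.00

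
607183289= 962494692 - 355311403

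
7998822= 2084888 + 5913934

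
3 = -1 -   -  4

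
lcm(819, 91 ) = 819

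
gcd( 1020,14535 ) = 255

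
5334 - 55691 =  - 50357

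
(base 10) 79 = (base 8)117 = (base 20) 3j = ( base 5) 304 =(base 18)47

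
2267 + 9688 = 11955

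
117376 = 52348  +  65028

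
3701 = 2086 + 1615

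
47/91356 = 47/91356=0.00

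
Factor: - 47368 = - 2^3*31^1*191^1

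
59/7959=59/7959 =0.01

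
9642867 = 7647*1261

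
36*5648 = 203328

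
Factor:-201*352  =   - 2^5*3^1*11^1*67^1=- 70752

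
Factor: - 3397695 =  - 3^1*5^1*7^1*32359^1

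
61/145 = 61/145 = 0.42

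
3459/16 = 3459/16 =216.19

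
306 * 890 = 272340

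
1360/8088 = 170/1011 = 0.17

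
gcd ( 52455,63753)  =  807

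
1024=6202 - 5178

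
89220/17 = 5248 + 4/17 = 5248.24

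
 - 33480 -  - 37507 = 4027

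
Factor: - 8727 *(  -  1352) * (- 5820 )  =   -68669621280 = - 2^5*3^2 * 5^1 * 13^2*97^1*2909^1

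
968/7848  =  121/981  =  0.12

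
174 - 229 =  - 55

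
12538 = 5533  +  7005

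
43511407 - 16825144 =26686263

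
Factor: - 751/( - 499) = 499^( - 1)* 751^1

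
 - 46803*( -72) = 3369816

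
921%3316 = 921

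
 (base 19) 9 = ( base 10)9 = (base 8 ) 11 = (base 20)9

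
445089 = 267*1667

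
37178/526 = 18589/263 = 70.68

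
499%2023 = 499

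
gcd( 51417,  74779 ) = 1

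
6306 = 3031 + 3275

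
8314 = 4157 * 2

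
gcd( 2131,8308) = 1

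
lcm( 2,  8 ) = 8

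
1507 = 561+946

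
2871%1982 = 889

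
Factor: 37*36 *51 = 67932=2^2 *3^3*17^1*37^1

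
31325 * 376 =11778200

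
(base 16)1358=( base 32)4QO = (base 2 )1001101011000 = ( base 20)C7C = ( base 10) 4952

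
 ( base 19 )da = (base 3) 100112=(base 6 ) 1105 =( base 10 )257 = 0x101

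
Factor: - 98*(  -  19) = 2^1*7^2*19^1= 1862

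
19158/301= 63 + 195/301 = 63.65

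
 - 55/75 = -1 + 4/15=-  0.73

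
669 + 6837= 7506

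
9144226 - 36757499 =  - 27613273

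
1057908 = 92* 11499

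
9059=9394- 335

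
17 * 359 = 6103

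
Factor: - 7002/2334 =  - 3= - 3^1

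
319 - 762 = - 443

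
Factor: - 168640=-2^6*5^1*17^1*31^1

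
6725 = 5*1345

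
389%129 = 2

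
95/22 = 4 + 7/22=4.32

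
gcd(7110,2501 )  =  1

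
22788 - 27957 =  - 5169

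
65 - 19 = 46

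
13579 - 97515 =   -  83936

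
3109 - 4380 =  - 1271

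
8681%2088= 329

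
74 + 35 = 109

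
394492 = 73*5404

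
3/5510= 3/5510 =0.00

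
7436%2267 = 635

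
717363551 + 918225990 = 1635589541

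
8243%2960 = 2323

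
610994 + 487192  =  1098186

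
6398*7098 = 45413004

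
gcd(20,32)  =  4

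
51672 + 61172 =112844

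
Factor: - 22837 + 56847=2^1*5^1 *19^1*179^1=34010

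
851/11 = 851/11 = 77.36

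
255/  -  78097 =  -1 + 77842/78097= - 0.00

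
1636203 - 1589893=46310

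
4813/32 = 150 + 13/32 = 150.41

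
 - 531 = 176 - 707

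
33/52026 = 11/17342 = 0.00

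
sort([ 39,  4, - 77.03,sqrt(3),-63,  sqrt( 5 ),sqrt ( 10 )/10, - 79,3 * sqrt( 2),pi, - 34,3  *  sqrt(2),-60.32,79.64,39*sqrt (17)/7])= [-79, - 77.03, - 63, - 60.32, - 34 , sqrt(10) /10,sqrt( 3), sqrt (5),pi,4,3 * sqrt(2 ), 3 * sqrt( 2 ),39*sqrt( 17) /7,39 , 79.64] 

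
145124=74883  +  70241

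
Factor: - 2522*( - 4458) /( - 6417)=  - 2^2* 3^( - 1 ) * 13^1*23^( - 1)*31^( - 1)*97^1*743^1 = - 3747692/2139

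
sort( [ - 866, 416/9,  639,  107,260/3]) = [ - 866,416/9,260/3,107,  639] 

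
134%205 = 134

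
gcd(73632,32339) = 1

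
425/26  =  425/26=16.35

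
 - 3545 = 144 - 3689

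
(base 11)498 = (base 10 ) 591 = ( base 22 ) 14J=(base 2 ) 1001001111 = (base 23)12g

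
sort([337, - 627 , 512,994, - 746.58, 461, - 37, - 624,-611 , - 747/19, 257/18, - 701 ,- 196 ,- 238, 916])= [ - 746.58, - 701, - 627,-624 , - 611,- 238, - 196 , - 747/19, - 37, 257/18,337,461, 512,  916,994]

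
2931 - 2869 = 62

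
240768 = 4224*57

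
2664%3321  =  2664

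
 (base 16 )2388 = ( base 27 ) cco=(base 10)9096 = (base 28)BGO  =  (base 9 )13426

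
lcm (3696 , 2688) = 29568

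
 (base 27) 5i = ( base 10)153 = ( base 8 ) 231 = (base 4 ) 2121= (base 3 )12200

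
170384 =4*42596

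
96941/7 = 13848 + 5/7 = 13848.71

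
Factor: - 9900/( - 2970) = 2^1*3^( - 1)  *  5^1 = 10/3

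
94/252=47/126 = 0.37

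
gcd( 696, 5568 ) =696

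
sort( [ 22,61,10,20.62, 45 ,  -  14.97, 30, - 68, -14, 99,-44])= [ - 68,-44, - 14.97 , - 14,  10,20.62, 22,30, 45,  61,99] 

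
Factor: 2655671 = 53^1*89^1 * 563^1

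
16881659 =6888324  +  9993335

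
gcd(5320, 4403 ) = 7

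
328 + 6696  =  7024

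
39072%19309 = 454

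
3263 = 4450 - 1187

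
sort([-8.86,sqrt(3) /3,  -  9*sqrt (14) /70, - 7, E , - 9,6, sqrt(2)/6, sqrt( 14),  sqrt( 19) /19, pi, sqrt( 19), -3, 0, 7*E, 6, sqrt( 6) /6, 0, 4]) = [ - 9,-8.86, - 7 ,-3,-9*sqrt( 14) /70, 0,0,sqrt( 19 )/19,sqrt( 2)/6, sqrt(6)/6,sqrt( 3) /3, E,pi,sqrt( 14) , 4, sqrt( 19), 6,  6, 7*E]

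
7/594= 7/594 = 0.01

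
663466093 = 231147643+432318450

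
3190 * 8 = 25520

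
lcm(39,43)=1677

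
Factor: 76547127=3^1*2803^1*9103^1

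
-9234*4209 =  - 38865906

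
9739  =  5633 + 4106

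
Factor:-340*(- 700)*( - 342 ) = - 81396000=- 2^5*3^2*5^3*7^1*17^1*19^1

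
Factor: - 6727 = -7^1*31^2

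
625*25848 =16155000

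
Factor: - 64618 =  - 2^1*32309^1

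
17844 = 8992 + 8852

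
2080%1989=91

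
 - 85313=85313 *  (-1 ) 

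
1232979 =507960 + 725019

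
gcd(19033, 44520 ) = 7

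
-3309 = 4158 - 7467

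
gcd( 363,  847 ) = 121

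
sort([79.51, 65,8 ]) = [ 8, 65, 79.51]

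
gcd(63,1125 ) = 9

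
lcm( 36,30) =180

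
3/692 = 3/692 =0.00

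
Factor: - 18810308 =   -  2^2*11^1*41^1*10427^1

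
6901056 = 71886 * 96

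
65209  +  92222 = 157431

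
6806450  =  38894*175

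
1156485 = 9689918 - 8533433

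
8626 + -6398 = 2228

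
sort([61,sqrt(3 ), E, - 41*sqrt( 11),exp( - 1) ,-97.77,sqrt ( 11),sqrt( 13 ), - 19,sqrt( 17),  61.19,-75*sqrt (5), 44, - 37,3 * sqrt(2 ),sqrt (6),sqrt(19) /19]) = [  -  75*sqrt(5), -41 * sqrt( 11 ), - 97.77, - 37 , - 19,sqrt(19) /19,exp( - 1 ),sqrt( 3), sqrt ( 6 ), E , sqrt(11),sqrt( 13 ),sqrt(17 ),3*sqrt(2), 44,61,61.19]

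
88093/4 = 88093/4  =  22023.25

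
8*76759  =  614072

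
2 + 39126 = 39128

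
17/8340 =17/8340 = 0.00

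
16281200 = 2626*6200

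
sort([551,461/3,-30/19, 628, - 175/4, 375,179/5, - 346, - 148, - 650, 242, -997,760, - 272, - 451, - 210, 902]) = [ - 997, - 650, - 451,  -  346, - 272, - 210, - 148, - 175/4,-30/19, 179/5, 461/3, 242, 375,551, 628 , 760, 902 ] 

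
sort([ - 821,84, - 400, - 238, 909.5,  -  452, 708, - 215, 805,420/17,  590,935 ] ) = [-821,-452,-400, - 238, - 215, 420/17, 84, 590 , 708 , 805, 909.5, 935] 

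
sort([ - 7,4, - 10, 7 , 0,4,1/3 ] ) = [ - 10,-7,0,1/3,4, 4 , 7]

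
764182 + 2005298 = 2769480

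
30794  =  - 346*( - 89 )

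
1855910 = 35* 53026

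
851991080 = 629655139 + 222335941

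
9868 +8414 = 18282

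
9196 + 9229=18425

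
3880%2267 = 1613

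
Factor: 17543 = 53^1*331^1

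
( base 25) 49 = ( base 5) 414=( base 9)131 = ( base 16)6D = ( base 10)109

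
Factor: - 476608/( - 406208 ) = 677/577= 577^ ( - 1 ) *677^1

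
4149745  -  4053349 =96396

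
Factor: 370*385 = 142450 = 2^1*5^2*7^1*11^1*37^1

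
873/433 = 2 + 7/433  =  2.02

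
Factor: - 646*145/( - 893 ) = 4930/47 = 2^1*5^1*17^1*29^1*47^( - 1) 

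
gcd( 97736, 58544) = 8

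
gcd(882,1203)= 3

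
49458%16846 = 15766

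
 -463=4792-5255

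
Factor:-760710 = - 2^1*3^1*5^1*25357^1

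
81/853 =81/853  =  0.09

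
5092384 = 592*8602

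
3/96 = 1/32 =0.03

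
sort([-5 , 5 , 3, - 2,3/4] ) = [ - 5,-2, 3/4, 3,5] 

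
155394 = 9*17266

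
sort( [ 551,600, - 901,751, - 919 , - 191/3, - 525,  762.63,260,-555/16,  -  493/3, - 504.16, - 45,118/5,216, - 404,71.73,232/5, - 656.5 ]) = [ - 919, - 901, - 656.5, - 525, - 504.16,-404, - 493/3, - 191/3, - 45, - 555/16, 118/5, 232/5,71.73, 216,260, 551, 600,  751,  762.63 ] 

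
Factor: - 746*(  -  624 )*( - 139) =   -  64705056 = - 2^5 * 3^1 * 13^1*139^1 * 373^1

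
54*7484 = 404136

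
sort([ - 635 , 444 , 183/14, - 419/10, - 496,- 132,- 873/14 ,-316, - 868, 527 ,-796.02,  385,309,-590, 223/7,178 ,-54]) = [ - 868, - 796.02, - 635, - 590, - 496, - 316 , - 132, - 873/14,-54, - 419/10  ,  183/14,223/7,178 , 309,385, 444, 527]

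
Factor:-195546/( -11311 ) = 2^1*3^1*13^1*23^1*109^1*11311^( - 1)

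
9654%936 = 294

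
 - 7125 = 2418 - 9543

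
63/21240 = 7/2360= 0.00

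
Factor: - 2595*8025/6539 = - 20824875/6539  =  - 3^2*5^3*13^(-1) * 107^1  *173^1*503^( - 1)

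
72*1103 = 79416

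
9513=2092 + 7421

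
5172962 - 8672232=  - 3499270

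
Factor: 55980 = 2^2*3^2*5^1 * 311^1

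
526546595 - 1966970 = 524579625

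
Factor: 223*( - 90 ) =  - 2^1*3^2 * 5^1 * 223^1 = - 20070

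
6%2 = 0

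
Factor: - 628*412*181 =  - 46831216 = - 2^4*103^1* 157^1*181^1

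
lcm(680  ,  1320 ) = 22440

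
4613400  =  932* 4950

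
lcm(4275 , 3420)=17100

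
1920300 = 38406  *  50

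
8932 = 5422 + 3510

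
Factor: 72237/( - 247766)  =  -2^( - 1)*3^1*11^2*43^( - 2)*67^(-1 )*199^1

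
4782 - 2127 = 2655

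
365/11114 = 365/11114= 0.03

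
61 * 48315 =2947215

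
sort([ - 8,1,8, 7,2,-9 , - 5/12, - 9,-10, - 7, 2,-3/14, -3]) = [ - 10, - 9, - 9,  -  8, - 7, - 3, - 5/12, - 3/14, 1, 2, 2, 7, 8 ]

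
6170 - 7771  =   -1601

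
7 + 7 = 14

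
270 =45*6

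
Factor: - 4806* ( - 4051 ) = 2^1*3^3 * 89^1*4051^1 =19469106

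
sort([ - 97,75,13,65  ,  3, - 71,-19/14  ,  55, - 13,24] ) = [ - 97, - 71,  -  13  , - 19/14, 3,13,24, 55,65,75] 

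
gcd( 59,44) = 1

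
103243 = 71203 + 32040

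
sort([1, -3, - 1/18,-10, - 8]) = [ - 10, - 8, - 3, - 1/18, 1]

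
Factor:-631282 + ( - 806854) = - 2^3*7^1 * 61^1 *421^1 = - 1438136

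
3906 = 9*434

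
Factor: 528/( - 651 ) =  - 2^4*7^( - 1)*11^1*31^(  -  1) = - 176/217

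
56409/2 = 28204+1/2 = 28204.50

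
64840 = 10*6484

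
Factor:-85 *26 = - 2^1*5^1*13^1*17^1 =- 2210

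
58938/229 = 257 + 85/229 = 257.37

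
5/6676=5/6676 = 0.00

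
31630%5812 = 2570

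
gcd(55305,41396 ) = 1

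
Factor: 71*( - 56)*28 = -2^5 * 7^2*71^1 = - 111328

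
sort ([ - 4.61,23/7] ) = [ - 4.61,  23/7 ]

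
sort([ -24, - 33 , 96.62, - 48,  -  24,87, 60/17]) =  [ - 48, - 33,-24, - 24,  60/17, 87, 96.62]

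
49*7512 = 368088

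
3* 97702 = 293106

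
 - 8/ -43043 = 8/43043 = 0.00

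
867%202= 59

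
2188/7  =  2188/7 = 312.57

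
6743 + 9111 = 15854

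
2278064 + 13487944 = 15766008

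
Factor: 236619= 3^2*61^1*431^1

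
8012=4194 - -3818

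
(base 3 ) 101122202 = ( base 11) 5923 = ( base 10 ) 7769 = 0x1e59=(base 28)9pd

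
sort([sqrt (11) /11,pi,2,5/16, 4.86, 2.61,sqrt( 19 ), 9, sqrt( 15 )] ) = [sqrt( 11) /11, 5/16 , 2, 2.61,pi, sqrt( 15), sqrt(19), 4.86, 9]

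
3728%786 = 584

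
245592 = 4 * 61398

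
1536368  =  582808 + 953560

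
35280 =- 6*(-5880) 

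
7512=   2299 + 5213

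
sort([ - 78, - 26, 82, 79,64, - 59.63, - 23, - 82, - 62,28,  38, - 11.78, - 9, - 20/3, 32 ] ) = [ - 82, - 78, - 62, - 59.63, -26, - 23, - 11.78, - 9, - 20/3 , 28, 32,38, 64, 79,  82]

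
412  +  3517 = 3929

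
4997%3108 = 1889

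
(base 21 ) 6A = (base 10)136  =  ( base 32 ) 48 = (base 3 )12001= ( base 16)88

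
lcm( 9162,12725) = 229050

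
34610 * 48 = 1661280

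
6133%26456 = 6133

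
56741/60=945+41/60 = 945.68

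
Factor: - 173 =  - 173^1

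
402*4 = 1608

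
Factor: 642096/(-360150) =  - 2^3*3^1*5^( - 2)*7^( - 1) * 13^1  =  - 312/175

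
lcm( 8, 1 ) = 8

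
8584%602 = 156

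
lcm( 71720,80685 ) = 645480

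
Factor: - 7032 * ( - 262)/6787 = 1842384/6787  =  2^4*3^1*11^( - 1 )*131^1 * 293^1*617^(  -  1)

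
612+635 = 1247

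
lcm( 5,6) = 30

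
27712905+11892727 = 39605632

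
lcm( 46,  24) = 552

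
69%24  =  21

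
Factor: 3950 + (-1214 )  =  2^4*3^2*19^1=2736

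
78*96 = 7488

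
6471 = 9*719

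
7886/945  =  7886/945 =8.34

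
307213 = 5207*59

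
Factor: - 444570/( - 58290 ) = 511/67= 7^1*67^( - 1)*73^1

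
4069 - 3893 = 176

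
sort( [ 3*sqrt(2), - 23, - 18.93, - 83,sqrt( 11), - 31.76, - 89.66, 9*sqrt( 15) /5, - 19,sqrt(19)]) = [ - 89.66, -83, - 31.76,-23, - 19, - 18.93 , sqrt( 11), 3*sqrt( 2), sqrt(19),9* sqrt( 15)/5 ] 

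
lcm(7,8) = 56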